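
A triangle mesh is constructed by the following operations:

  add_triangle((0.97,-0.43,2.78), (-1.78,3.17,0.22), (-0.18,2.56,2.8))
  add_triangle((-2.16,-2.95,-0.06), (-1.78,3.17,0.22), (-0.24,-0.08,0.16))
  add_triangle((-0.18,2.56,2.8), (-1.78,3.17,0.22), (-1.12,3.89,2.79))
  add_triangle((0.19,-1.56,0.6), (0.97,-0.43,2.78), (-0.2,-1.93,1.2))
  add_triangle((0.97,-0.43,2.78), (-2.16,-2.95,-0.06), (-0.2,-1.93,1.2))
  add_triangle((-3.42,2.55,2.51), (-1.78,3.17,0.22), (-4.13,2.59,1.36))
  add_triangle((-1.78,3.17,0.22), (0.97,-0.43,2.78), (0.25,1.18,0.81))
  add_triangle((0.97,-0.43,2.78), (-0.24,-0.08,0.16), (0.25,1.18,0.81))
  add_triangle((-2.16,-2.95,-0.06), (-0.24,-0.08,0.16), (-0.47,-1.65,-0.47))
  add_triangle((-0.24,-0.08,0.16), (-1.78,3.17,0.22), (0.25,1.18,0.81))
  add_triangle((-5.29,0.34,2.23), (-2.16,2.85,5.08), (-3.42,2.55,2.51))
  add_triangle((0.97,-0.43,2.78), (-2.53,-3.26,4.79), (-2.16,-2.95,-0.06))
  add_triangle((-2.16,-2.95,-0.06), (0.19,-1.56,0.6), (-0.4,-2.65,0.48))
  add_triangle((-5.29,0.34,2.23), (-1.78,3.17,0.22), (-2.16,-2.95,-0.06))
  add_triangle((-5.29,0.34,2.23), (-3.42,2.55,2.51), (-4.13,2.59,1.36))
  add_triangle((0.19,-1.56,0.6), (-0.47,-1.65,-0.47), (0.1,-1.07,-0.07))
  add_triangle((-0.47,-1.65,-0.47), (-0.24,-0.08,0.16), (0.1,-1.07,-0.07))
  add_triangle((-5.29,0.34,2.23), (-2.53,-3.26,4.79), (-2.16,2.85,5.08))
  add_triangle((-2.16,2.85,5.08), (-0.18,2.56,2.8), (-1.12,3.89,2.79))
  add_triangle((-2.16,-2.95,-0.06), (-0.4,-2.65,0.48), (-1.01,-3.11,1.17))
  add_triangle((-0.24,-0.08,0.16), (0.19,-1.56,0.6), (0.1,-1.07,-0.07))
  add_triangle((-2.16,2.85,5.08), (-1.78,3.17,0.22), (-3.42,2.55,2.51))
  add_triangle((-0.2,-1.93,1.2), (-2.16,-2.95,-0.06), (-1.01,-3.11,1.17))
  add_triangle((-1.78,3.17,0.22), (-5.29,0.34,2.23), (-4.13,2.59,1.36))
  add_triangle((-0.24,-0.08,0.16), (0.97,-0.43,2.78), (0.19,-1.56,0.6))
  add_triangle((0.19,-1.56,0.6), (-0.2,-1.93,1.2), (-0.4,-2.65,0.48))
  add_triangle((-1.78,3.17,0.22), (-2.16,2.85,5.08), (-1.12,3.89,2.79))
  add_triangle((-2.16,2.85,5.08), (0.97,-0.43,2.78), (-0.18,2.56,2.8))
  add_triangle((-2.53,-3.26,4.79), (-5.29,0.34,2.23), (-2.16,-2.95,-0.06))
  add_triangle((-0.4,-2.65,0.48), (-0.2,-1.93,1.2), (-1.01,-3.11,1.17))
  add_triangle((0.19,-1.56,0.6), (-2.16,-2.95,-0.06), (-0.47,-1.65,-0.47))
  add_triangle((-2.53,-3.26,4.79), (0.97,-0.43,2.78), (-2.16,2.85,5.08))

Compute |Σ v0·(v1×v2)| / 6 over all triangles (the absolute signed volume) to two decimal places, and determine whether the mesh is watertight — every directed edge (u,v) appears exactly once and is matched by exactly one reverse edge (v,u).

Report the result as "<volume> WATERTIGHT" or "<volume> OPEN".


80.22 WATERTIGHT

Per-triangle v0·(v1×v2)/6:
  t1: -0.8574
  t2: -0.3120
  t3: +0.1997
  t4: +0.4050
  t5: +0.8805
  t6: +2.0583
  t7: +1.0745
  t8: -0.1797
  t9: -0.0197
  t10: -0.1894
  t11: +6.0123
  t12: +3.2639
  t13: -0.1287
  t14: +4.0590
  t15: +2.9722
  t16: +0.0753
  t17: -0.0344
  t18: +21.4822
  t19: +1.9335
  t20: +0.6014
  t21: -0.0323
  t22: +4.4384
  t23: +0.0365
  t24: +0.0605
  t25: -0.2006
  t26: +0.1470
  t27: +3.4904
  t28: +3.5046
  t29: +13.0689
  t30: +0.2275
  t31: +0.5151
  t32: +11.6674
Σ = +80.2200 → |volume| = 80.22

Directed edges: 96 total, each appears once with its reverse present → watertight.


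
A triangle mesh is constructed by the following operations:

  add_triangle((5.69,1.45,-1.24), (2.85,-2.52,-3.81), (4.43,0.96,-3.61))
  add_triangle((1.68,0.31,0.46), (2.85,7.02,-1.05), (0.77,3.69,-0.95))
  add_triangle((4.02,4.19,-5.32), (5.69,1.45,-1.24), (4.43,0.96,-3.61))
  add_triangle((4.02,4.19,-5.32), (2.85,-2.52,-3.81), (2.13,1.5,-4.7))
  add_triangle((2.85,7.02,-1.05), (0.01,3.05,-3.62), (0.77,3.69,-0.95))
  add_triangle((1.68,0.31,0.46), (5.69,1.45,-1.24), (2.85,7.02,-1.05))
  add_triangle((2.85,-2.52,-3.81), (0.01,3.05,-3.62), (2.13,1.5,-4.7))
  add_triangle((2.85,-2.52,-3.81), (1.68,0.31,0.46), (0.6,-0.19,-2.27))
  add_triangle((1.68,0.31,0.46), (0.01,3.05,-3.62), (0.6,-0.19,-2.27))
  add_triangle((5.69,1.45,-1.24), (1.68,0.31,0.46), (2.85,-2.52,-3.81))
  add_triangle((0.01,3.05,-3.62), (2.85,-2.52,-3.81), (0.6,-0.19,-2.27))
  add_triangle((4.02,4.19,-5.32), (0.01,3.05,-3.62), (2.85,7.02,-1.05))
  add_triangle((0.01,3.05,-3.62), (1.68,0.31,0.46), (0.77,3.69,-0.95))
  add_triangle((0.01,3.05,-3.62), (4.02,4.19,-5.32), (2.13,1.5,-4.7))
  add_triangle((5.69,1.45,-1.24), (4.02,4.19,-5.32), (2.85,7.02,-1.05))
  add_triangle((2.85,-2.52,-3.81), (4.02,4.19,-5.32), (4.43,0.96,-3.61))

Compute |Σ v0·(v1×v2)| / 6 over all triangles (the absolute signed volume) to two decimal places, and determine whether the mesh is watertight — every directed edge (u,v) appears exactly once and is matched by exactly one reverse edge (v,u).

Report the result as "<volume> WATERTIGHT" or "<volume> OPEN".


Per-triangle v0·(v1×v2)/6:
  t1: +7.6307
  t2: -0.2925
  t3: +8.6509
  t4: +6.9017
  t5: +2.1230
  t6: +4.8827
  t7: +3.1046
  t8: -1.6896
  t9: -2.3827
  t10: +2.9005
  t11: +1.5494
  t12: +15.3284
  t13: -2.6081
  t14: +5.5712
  t15: +25.2363
  t16: +8.3805
Σ = +85.2869 → |volume| = 85.29

Directed edges: 48 total, each appears once with its reverse present → watertight.

85.29 WATERTIGHT


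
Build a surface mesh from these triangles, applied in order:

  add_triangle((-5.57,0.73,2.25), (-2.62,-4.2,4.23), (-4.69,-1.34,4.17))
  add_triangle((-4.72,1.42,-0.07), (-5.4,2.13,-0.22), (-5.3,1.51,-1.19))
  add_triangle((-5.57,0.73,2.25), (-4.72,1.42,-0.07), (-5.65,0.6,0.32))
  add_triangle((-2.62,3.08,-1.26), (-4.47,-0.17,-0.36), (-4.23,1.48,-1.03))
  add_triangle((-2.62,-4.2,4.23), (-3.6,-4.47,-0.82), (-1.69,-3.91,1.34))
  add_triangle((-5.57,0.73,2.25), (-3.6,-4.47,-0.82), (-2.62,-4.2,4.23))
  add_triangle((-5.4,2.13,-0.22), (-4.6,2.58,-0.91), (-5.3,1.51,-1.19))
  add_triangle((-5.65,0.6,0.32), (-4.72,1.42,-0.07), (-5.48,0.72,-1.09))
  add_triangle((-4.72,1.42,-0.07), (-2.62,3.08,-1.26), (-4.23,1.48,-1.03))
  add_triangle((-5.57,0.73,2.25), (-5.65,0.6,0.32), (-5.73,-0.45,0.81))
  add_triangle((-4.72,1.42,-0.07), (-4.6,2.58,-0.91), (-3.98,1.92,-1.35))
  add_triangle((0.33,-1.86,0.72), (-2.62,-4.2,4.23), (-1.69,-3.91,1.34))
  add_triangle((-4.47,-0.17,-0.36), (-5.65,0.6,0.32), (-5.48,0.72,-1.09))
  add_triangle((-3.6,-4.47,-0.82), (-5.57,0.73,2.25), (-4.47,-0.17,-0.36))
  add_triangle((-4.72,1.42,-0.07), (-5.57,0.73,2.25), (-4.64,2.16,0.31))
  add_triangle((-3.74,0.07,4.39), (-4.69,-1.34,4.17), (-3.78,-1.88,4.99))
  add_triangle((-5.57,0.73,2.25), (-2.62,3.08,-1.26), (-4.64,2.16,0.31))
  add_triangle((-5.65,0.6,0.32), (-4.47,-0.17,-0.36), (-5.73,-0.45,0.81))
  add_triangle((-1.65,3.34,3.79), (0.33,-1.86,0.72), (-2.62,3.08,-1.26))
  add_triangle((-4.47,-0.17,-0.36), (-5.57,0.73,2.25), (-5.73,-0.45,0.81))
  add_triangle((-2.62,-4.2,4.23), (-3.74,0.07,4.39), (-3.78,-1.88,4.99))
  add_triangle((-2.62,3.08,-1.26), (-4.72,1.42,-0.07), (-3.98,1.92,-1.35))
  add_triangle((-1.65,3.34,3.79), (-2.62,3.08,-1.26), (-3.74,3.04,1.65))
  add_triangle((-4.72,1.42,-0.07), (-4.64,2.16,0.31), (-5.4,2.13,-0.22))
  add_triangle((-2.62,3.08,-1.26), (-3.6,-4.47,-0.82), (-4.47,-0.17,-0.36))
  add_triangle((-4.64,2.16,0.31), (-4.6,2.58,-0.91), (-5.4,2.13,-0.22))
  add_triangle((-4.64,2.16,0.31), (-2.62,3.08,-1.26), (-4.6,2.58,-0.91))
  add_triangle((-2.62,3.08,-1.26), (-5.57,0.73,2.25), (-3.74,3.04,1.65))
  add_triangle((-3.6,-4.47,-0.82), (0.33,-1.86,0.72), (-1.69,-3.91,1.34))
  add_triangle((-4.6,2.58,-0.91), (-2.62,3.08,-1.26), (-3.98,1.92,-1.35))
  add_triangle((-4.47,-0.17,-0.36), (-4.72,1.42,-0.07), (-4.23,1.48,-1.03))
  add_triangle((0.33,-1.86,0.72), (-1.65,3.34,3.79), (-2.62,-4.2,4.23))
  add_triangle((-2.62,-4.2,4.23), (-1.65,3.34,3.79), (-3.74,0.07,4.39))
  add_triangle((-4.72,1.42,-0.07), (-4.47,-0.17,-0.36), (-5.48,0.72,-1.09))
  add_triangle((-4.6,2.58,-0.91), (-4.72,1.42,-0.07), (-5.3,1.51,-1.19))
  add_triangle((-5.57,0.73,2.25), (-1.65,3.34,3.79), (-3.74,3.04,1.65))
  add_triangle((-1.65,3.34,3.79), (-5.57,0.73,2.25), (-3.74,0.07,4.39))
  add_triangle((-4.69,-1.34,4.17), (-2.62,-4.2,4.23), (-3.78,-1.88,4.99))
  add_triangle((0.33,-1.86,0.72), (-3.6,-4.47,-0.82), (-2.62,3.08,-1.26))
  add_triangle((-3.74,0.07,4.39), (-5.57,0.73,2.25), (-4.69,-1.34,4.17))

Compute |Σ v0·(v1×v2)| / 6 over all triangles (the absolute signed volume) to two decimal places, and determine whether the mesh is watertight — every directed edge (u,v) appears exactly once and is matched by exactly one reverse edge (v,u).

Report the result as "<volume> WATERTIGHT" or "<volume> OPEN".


Per-triangle v0·(v1×v2)/6:
  t1: +3.8422
  t2: +0.4512
  t3: +1.7177
  t4: -0.3506
  t5: +4.2665
  t6: +24.1426
  t7: +1.0487
  t8: +1.1677
  t9: +1.5446
  t10: +1.9916
  t11: +0.7362
  t12: +2.1054
  t13: +0.9299
  t14: +8.3395
  t15: +1.6839
  t16: +2.1156
  t17: +0.6342
  t18: +0.9059
  t19: -3.2895
  t20: -1.3587
  t21: -0.0608
  t22: -1.6333
  t23: +4.8240
  t24: +0.2347
  t25: +4.6419
  t26: +0.5583
  t27: +1.2646
  t28: +5.8415
  t29: +1.6482
  t30: +0.8723
  t31: +1.2006
  t32: +4.4488
  t33: +7.2901
  t34: -0.9875
  t35: -1.1017
  t36: +6.9899
  t37: +9.5677
  t38: +3.2067
  t39: -1.5471
  t40: +4.3370
Σ = +104.2205 → |volume| = 104.22

Directed edges: 120 total, each appears once with its reverse present → watertight.

104.22 WATERTIGHT


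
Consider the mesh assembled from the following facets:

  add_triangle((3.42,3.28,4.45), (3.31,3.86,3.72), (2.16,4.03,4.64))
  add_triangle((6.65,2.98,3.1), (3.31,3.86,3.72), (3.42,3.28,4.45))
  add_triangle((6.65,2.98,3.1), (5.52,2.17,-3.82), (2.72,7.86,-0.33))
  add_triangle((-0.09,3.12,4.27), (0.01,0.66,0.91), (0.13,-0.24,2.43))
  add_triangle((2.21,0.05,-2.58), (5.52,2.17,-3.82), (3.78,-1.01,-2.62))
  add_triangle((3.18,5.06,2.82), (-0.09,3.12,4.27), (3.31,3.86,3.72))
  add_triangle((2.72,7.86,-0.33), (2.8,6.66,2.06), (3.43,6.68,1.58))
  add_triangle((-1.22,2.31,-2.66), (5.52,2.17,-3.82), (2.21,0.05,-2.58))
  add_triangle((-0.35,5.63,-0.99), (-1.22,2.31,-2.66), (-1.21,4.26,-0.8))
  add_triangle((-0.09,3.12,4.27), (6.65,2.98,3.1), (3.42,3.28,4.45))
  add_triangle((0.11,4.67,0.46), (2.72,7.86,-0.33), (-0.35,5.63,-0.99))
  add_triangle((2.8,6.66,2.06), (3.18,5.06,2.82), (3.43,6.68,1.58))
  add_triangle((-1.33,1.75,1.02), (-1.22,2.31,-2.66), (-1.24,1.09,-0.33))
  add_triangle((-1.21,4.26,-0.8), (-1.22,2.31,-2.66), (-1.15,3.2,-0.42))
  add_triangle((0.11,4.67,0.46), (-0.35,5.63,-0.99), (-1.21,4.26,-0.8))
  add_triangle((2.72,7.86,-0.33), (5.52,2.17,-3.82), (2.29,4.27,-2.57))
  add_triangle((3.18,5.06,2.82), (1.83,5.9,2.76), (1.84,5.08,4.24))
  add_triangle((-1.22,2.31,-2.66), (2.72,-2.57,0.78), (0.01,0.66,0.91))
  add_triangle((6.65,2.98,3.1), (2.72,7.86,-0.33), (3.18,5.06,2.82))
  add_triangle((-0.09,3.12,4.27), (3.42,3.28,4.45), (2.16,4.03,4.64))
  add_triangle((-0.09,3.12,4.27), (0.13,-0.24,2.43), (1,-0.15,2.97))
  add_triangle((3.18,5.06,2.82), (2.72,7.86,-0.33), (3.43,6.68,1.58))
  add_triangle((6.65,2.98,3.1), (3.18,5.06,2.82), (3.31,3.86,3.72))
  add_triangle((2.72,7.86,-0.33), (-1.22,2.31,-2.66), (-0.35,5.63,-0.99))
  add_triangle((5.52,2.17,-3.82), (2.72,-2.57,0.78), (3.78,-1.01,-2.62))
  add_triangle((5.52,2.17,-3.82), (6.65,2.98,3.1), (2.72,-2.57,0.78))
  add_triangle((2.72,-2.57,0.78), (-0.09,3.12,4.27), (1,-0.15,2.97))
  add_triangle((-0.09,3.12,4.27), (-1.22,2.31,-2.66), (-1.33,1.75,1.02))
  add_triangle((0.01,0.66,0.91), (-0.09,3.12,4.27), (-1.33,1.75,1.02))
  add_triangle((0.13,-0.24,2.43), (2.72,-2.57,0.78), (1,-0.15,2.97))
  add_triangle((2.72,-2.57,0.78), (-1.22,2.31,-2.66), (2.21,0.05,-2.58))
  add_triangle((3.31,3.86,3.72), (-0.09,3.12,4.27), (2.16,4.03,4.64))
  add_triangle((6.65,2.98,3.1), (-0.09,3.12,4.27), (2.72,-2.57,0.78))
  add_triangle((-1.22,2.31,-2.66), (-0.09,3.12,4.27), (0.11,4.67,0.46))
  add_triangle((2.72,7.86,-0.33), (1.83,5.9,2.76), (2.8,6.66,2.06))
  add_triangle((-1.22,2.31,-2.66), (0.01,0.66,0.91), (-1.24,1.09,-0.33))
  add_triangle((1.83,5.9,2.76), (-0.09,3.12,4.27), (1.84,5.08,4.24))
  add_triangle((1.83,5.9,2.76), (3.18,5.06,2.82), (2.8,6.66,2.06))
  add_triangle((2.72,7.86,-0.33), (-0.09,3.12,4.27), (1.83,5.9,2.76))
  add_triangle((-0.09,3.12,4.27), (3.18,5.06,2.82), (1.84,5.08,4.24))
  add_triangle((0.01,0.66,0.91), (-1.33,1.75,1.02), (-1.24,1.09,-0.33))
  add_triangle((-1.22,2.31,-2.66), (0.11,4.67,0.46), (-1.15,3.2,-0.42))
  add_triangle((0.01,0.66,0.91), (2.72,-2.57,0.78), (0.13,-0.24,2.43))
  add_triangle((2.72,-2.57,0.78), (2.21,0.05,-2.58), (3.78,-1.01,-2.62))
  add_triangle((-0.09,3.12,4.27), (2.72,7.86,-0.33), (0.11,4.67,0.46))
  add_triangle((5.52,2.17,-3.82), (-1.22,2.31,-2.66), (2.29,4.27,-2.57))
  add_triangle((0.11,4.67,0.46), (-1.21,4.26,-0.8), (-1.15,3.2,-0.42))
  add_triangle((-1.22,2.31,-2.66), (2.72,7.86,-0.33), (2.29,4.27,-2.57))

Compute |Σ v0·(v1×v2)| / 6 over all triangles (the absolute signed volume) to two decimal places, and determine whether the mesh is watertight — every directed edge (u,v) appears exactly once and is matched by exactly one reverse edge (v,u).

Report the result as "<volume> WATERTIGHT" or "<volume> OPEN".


Per-triangle v0·(v1×v2)/6:
  t1: +1.3700
  t2: +3.3063
  t3: +47.5956
  t4: -0.0412
  t5: +2.4094
  t6: +4.6005
  t7: +2.2206
  t8: +5.3360
  t9: +1.9474
  t10: -1.6516
  t11: +3.4621
  t12: +1.4339
  t13: +0.6318
  t14: +0.4535
  t15: +1.1171
  t16: +10.9678
  t17: +2.8336
  t18: -1.1770
  t19: +16.2833
  t20: +1.5538
  t21: +1.2250
  t22: -0.9600
  t23: +5.2471
  t24: +5.7230
  t25: +6.1273
  t26: +26.6832
  t27: +2.1438
  t28: +3.0486
  t29: -0.0163
  t30: +1.0047
  t31: +0.5531
  t32: +0.2923
  t33: +16.3982
  t34: +4.2981
  t35: +2.6003
  t36: -0.5548
  t37: +2.6689
  t38: +1.9987
  t39: +3.3880
  t40: +0.4506
  t41: -0.0810
  t42: -2.0247
  t43: -0.7743
  t44: +0.1417
  t45: +7.6777
  t46: +8.3353
  t47: +0.4134
  t48: +9.0519
Σ = +209.7128 → |volume| = 209.71

Directed edges: 144 total, each appears once with its reverse present → watertight.

209.71 WATERTIGHT


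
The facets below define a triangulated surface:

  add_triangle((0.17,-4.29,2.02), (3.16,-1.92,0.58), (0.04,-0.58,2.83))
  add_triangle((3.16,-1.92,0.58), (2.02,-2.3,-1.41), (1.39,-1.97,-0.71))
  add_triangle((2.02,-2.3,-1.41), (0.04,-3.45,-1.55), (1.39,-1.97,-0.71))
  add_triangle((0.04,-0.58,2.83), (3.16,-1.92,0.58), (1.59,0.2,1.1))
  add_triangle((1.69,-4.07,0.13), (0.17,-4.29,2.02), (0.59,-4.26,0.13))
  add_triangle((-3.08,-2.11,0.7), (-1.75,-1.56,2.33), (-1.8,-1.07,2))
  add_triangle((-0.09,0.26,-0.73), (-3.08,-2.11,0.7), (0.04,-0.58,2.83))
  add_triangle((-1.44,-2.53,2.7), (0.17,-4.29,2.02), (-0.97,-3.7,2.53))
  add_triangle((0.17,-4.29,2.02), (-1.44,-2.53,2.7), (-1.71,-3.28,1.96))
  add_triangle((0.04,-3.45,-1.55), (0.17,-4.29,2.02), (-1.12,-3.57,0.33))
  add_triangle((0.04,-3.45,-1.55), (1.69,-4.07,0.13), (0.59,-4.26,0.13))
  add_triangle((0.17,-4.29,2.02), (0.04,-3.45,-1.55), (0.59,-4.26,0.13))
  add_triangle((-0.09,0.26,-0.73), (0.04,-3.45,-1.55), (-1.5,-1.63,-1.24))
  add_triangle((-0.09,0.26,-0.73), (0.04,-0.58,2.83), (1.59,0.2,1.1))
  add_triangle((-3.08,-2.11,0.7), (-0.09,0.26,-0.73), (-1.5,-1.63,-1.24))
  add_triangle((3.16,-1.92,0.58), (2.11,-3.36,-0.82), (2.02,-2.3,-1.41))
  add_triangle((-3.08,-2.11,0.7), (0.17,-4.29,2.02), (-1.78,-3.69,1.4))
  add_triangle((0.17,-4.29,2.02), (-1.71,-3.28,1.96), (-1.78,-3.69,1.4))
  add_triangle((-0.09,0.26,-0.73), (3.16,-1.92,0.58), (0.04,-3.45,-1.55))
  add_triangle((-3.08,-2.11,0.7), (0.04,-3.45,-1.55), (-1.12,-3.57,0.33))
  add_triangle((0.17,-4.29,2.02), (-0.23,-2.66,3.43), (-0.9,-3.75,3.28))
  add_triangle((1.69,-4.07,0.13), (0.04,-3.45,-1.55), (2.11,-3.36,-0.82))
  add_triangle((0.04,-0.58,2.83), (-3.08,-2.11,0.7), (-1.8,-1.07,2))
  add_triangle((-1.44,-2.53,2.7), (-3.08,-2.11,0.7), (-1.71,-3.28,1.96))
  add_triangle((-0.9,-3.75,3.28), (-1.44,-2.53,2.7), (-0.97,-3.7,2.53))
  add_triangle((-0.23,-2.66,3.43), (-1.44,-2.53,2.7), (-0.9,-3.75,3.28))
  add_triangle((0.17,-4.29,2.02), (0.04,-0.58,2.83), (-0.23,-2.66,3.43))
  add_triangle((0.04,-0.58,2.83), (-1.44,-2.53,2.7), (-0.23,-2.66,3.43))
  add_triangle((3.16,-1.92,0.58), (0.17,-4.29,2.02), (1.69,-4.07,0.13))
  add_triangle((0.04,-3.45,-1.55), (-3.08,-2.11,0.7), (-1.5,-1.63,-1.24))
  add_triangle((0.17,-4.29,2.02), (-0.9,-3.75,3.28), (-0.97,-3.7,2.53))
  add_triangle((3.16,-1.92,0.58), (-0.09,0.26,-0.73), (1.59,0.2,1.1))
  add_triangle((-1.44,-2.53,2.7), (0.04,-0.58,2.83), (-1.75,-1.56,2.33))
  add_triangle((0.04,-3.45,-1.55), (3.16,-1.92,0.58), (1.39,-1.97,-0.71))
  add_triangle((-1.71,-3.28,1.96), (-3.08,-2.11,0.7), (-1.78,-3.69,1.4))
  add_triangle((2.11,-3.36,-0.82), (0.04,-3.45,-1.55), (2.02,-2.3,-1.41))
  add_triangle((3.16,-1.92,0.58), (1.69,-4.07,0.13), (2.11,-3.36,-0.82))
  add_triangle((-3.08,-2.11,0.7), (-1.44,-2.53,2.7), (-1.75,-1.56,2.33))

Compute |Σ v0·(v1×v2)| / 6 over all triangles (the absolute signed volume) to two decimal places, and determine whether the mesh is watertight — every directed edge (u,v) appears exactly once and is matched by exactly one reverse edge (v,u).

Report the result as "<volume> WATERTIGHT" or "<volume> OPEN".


40.74 OPEN

Per-triangle v0·(v1×v2)/6:
  t1: +5.6419
  t2: -0.5103
  t3: -0.4968
  t4: +1.9700
  t5: +1.5124
  t6: +0.4567
  t7: +0.2348
  t8: -0.3369
  t9: +1.5272
  t10: +2.7698
  t11: +1.3219
  t12: +1.0857
  t13: +0.7142
  t14: +0.0980
  t15: +0.4931
  t16: +1.2668
  t17: -0.3591
  t18: +1.0163
  t19: +1.4557
  t20: +2.3516
  t21: +1.2694
  t22: +1.6810
  t23: -0.7338
  t24: +1.3232
  t25: +0.3926
  t26: +0.6986
  t27: +0.6397
  t28: +1.1048
  t29: +3.5848
  t30: +2.3455
  t31: +0.6183
  t32: +0.5256
  t33: +0.9076
  t34: -0.8182
  t35: +0.9154
  t36: +1.2389
  t37: +1.7377
  t38: +1.0911
Σ = +40.7353 → |volume| = 40.74

Directed edges: 114 total; 6 unmatched, e.g. (-1.75,-1.56,2.33)→(-1.8,-1.07,2) → open.


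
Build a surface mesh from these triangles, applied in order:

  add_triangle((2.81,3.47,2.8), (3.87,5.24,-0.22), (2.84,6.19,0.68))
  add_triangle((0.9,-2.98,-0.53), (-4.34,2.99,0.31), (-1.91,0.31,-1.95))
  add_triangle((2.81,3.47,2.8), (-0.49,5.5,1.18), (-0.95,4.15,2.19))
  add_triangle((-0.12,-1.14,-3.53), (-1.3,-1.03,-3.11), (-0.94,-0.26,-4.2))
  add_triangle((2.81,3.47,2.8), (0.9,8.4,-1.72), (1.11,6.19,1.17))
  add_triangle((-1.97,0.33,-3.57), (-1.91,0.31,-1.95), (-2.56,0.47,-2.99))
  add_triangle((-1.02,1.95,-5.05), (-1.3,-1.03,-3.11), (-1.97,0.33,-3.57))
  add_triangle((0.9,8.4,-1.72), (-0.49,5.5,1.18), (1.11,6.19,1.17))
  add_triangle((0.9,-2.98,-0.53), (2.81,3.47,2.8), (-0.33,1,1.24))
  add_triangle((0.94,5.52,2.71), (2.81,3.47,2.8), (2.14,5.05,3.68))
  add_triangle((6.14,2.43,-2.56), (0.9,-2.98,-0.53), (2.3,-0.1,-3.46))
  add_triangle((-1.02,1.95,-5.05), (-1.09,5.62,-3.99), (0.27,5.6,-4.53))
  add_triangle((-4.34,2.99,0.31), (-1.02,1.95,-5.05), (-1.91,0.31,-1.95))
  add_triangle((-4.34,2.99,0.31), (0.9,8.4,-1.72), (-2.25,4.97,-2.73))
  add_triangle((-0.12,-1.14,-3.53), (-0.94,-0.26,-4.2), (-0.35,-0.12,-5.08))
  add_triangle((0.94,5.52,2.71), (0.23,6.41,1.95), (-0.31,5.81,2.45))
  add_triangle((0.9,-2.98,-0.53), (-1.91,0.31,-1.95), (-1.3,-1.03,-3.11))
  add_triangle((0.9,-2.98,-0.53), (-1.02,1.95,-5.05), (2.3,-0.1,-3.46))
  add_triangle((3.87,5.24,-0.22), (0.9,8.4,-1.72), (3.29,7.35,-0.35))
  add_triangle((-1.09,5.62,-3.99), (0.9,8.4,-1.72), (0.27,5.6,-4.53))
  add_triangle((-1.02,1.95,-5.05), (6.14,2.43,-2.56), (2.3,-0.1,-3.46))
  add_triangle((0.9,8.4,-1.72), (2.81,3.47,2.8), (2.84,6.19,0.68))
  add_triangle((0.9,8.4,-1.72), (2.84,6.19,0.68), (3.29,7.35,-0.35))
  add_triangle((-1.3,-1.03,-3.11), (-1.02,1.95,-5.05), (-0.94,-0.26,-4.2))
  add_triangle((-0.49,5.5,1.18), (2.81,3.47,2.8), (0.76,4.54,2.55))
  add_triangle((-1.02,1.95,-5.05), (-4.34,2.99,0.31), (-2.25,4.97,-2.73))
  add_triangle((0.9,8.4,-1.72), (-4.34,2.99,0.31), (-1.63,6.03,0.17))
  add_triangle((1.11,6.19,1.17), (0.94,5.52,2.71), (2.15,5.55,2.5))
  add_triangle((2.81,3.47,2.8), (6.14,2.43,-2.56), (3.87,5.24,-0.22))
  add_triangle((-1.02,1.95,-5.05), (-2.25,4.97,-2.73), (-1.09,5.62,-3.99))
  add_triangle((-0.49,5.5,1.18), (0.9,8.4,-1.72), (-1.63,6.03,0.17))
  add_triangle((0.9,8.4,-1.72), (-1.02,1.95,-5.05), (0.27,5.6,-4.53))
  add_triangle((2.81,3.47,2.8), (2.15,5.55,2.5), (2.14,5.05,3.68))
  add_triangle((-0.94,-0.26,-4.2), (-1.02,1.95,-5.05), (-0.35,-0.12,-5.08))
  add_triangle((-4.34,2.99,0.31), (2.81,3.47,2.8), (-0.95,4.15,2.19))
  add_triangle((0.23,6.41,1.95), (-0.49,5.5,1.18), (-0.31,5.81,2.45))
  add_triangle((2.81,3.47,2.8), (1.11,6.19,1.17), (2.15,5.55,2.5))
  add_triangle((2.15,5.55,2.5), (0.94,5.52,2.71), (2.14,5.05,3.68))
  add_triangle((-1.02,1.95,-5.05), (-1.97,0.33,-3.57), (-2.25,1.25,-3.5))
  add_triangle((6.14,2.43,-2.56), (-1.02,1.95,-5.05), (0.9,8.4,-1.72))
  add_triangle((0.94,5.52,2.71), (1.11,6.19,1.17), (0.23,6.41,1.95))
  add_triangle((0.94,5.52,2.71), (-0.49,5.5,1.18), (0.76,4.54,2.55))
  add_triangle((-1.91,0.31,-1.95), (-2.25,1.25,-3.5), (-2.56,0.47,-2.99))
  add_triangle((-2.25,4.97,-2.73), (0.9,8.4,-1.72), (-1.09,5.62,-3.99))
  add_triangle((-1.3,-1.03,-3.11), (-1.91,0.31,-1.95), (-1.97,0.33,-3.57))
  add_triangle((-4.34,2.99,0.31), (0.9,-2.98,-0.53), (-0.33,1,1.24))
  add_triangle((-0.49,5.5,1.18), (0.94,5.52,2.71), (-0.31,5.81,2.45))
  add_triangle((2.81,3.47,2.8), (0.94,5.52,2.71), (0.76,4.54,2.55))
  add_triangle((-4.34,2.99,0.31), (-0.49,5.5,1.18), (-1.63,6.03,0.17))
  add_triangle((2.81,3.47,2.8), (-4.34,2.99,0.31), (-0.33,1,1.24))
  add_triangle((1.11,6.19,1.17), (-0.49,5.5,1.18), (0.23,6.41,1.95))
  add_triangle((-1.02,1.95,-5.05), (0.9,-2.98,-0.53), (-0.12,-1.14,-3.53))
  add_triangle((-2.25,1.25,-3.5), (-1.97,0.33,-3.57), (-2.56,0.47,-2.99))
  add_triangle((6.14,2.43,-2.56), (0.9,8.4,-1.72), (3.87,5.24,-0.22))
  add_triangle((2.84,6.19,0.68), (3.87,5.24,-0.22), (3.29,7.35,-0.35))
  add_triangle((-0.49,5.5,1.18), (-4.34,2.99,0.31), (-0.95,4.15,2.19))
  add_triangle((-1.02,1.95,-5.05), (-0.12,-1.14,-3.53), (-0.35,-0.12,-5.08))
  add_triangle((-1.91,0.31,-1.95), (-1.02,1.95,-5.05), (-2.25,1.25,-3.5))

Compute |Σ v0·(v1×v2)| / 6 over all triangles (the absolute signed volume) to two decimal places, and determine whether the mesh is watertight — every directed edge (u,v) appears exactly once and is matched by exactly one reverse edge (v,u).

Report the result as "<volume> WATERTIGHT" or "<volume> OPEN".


Per-triangle v0·(v1×v2)/6:
  t1: +4.6577
  t2: +3.2228
  t3: +4.8093
  t4: +0.7824
  t5: +6.1245
  t6: +0.0258
  t7: +1.7522
  t8: +5.1255
  t9: +2.0656
  t10: -1.1602
  t11: +8.3787
  t12: +4.9893
  t13: +5.6097
  t14: +14.7647
  t15: +0.5988
  t16: +1.1119
  t17: +1.0359
  t18: +6.8210
  t19: +2.3616
  t20: +6.7034
  t21: +11.6845
  t22: +4.0506
  t23: +3.3031
  t24: +0.8919
  t25: -2.3119
  t26: +10.0645
  t27: +6.2263
  t28: +2.0602
  t29: +11.7094
  t30: +4.8956
  t31: +5.2262
  t32: -3.6724
  t33: +1.6951
  t34: +1.2314
  t35: -0.7111
  t36: +0.7744
  t37: +0.7205
  t38: +1.5957
  t39: +1.2551
  t40: +41.8308
  t41: +1.5429
  t42: +0.4398
  t43: +0.0851
  t44: +7.0037
  t45: +0.6216
  t46: +1.8162
  t47: -1.2892
  t48: +0.6688
  t49: +3.8640
  t50: +3.0795
  t51: +0.9914
  t52: +0.5321
  t53: +0.4650
  t54: +16.5742
  t55: +1.8178
  t56: +5.0294
  t57: -0.3854
  t58: -0.4458
Σ = +224.7118 → |volume| = 224.71

Directed edges: 174 total; 6 unmatched, e.g. (-0.12,-1.14,-3.53)→(-1.3,-1.03,-3.11) → open.

224.71 OPEN


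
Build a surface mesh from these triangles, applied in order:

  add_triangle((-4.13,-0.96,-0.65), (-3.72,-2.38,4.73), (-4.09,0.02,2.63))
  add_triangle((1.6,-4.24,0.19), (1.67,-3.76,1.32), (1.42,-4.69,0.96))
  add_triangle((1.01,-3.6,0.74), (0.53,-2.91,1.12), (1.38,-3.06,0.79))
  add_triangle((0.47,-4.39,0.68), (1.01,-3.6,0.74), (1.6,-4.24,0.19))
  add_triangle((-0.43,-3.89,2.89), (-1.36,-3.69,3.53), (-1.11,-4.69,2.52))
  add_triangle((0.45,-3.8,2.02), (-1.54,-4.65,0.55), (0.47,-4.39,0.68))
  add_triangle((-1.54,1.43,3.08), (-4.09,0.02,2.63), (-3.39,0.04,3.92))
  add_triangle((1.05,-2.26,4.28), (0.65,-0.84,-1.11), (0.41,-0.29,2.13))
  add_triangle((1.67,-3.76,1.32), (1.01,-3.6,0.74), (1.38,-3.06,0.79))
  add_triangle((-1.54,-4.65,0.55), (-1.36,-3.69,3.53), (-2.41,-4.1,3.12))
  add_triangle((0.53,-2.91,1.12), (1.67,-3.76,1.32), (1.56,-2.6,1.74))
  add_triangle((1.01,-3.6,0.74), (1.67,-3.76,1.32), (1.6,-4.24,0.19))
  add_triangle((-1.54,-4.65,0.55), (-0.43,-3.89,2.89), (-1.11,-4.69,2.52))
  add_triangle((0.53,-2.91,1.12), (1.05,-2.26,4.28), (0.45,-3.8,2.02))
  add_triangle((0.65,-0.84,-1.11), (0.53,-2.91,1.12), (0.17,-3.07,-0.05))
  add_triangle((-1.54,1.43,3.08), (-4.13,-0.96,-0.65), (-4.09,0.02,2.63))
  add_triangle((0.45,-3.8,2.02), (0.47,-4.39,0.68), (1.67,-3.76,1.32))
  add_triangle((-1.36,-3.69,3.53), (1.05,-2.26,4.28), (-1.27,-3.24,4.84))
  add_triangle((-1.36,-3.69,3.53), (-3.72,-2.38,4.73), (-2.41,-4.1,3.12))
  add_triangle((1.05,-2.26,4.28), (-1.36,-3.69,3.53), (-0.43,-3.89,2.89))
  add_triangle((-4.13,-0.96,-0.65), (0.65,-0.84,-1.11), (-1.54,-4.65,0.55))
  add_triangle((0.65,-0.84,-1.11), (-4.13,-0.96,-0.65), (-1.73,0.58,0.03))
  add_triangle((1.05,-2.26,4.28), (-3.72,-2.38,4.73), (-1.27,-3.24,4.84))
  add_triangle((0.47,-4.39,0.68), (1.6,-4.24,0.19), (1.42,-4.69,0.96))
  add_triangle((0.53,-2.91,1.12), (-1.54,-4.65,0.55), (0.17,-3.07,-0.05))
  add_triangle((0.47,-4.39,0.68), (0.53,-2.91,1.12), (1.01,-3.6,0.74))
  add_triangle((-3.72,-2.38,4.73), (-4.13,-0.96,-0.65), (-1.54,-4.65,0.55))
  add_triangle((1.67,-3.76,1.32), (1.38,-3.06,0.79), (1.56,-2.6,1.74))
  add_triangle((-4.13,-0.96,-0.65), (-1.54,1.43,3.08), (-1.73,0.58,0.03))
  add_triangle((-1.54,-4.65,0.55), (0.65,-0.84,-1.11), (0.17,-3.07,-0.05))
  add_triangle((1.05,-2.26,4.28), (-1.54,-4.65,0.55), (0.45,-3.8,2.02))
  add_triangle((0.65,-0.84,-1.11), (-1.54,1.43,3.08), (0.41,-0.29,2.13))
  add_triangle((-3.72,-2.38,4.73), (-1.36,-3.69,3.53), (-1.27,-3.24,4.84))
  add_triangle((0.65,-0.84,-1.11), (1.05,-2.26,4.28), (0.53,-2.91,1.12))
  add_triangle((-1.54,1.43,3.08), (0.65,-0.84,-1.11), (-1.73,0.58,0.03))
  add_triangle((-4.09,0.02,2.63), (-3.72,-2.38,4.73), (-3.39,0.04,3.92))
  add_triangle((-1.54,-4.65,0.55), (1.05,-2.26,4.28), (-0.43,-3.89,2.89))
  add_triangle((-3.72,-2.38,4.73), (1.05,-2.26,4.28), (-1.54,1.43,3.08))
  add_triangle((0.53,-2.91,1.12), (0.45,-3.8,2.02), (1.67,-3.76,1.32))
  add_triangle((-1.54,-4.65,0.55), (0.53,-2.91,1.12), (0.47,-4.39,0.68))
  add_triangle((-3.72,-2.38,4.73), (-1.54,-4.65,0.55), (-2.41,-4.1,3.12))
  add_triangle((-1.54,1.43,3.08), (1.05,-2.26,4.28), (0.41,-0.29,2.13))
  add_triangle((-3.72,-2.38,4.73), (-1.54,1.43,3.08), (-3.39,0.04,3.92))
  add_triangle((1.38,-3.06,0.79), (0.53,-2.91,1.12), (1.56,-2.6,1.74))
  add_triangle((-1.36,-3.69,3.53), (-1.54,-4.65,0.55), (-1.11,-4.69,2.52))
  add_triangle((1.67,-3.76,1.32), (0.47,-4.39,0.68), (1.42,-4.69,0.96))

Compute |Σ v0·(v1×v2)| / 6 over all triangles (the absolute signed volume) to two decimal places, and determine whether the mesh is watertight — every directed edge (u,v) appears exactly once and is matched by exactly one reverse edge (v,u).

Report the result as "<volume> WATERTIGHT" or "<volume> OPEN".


Per-triangle v0·(v1×v2)/6:
  t1: +6.9662
  t2: +0.4177
  t3: -0.1909
  t4: -0.3662
  t5: +0.8977
  t6: +2.1288
  t7: +1.6539
  t8: +0.4347
  t9: +0.1118
  t10: +2.2408
  t11: +0.4203
  t12: -0.3863
  t13: +0.4726
  t14: +0.5730
  t15: +0.5674
  t16: +1.8091
  t17: +1.3041
  t18: +2.1143
  t19: +2.7587
  t20: +2.2701
  t21: +4.1221
  t22: +0.6133
  t23: +2.5885
  t24: +0.5093
  t25: +1.1918
  t26: -0.2767
  t27: +14.8773
  t28: +0.0830
  t29: +1.8740
  t30: +0.8151
  t31: +3.1241
  t32: -0.1834
  t33: +2.9285
  t34: +1.2658
  t35: -0.2582
  t36: +2.8820
  t37: +0.7177
  t38: +10.4476
  t39: -0.2514
  t40: -0.9706
  t41: +2.3598
  t42: +1.1215
  t43: +2.1210
  t44: -0.4993
  t45: +1.2728
  t46: +0.2788
Σ = +78.9522 → |volume| = 78.95

Directed edges: 138 total, each appears once with its reverse present → watertight.

78.95 WATERTIGHT


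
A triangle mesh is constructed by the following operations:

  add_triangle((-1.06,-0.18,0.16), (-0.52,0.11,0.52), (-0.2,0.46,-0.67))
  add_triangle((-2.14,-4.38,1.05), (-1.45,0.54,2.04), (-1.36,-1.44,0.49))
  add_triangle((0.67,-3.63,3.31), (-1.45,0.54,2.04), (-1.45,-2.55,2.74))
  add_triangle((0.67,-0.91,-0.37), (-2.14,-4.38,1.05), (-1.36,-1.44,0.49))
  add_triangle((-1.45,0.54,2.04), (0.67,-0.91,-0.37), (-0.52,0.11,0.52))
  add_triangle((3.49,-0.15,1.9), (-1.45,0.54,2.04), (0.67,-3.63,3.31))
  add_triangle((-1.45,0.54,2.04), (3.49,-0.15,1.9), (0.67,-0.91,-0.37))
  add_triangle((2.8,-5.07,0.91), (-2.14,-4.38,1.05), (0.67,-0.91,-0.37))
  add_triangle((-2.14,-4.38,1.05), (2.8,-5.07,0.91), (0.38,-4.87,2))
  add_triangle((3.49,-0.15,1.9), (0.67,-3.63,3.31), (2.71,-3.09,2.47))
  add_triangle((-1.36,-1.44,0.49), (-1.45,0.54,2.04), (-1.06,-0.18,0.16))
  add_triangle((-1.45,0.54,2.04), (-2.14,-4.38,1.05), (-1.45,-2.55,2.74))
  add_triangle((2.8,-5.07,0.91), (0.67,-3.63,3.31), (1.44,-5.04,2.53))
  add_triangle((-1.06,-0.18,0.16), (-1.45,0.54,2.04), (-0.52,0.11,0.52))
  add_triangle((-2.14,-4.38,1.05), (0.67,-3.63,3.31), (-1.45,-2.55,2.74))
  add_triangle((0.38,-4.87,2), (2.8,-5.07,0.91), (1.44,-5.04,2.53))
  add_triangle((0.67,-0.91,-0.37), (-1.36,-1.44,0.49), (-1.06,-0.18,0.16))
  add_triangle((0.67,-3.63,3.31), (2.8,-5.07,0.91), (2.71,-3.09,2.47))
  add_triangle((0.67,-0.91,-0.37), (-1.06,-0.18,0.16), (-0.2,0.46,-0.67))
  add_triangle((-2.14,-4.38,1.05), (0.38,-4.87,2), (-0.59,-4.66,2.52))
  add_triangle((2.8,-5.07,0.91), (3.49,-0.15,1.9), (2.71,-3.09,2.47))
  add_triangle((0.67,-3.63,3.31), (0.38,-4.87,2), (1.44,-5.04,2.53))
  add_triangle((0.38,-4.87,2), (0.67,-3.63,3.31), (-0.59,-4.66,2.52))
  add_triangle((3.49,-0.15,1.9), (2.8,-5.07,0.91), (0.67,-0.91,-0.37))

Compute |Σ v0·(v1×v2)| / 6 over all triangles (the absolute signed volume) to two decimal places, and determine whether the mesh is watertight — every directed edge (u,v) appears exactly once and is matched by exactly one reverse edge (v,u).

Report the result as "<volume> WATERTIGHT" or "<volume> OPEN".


43.20 OPEN

Per-triangle v0·(v1×v2)/6:
  t1: +0.0631
  t2: +0.8584
  t3: +2.6038
  t4: +0.1640
  t5: -0.0453
  t6: +6.7451
  t7: -1.2461
  t8: +2.0172
  t9: +3.8224
  t10: +3.0106
  t11: +0.4285
  t12: +2.3400
  t13: +1.1847
  t14: +0.0025
  t15: +4.1607
  t16: +1.8939
  t17: +0.1089
  t18: +4.4145
  t19: +0.1501
  t20: +1.8008
  t21: +3.9262
  t22: +1.4012
  t23: +1.5984
  t24: +1.8005
Σ = +43.2041 → |volume| = 43.20

Directed edges: 72 total; 6 unmatched, e.g. (-0.52,0.11,0.52)→(-0.2,0.46,-0.67) → open.


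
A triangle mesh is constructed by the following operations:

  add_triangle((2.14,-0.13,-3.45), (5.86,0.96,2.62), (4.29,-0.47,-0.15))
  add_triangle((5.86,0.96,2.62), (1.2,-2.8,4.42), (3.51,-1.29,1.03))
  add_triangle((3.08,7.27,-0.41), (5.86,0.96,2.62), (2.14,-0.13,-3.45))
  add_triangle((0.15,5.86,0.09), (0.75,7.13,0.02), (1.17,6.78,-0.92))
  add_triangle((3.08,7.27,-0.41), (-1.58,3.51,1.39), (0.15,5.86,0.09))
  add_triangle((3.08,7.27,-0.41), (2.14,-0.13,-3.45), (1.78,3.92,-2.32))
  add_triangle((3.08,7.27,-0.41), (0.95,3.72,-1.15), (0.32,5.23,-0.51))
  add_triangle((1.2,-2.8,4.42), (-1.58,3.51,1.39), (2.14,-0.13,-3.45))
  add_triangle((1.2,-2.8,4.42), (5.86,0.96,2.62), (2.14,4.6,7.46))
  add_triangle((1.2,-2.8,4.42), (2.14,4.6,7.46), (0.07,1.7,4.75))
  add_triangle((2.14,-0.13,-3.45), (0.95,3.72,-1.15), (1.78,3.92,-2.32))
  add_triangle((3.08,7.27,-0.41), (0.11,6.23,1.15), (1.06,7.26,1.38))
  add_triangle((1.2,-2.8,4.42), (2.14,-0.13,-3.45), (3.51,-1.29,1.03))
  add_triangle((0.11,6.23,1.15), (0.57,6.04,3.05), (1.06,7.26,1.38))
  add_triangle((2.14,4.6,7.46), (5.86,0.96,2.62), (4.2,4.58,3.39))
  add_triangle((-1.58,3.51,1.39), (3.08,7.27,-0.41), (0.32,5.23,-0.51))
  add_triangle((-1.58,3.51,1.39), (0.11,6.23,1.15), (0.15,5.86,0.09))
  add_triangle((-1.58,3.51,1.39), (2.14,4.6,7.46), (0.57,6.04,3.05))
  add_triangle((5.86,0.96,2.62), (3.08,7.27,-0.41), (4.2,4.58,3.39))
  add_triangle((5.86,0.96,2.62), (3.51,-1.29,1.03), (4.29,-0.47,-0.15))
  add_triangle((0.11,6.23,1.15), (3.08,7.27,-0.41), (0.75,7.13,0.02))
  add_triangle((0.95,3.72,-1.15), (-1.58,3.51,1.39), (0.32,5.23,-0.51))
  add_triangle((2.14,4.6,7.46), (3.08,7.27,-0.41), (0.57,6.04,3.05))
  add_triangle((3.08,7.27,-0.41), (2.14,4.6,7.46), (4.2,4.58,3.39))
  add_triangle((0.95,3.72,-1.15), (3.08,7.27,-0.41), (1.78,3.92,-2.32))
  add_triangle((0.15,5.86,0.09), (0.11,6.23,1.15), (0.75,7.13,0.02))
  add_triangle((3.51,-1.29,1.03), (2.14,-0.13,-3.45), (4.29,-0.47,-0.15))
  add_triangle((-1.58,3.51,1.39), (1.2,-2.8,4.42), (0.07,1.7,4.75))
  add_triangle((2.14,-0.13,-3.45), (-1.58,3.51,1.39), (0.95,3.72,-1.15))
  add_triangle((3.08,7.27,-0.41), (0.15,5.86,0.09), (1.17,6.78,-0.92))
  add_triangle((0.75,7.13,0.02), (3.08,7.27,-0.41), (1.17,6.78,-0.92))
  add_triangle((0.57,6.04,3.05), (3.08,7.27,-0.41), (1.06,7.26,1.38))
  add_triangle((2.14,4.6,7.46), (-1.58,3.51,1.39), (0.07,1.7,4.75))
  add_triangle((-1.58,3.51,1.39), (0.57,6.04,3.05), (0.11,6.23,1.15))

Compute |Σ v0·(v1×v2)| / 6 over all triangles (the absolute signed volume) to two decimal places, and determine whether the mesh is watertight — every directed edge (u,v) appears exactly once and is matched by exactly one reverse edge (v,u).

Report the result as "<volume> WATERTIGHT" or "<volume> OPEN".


Per-triangle v0·(v1×v2)/6:
  t1: +4.0770
  t2: +8.6522
  t3: +29.9570
  t4: +0.4805
  t5: -2.9255
  t6: +5.0829
  t7: +1.9965
  t8: -6.6122
  t9: +35.1502
  t10: +8.7764
  t11: +0.1924
  t12: +1.8173
  t13: +4.0653
  t14: +1.8531
  t15: +18.4436
  t16: +4.4467
  t17: +1.6549
  t18: +9.2271
  t19: +16.7847
  t20: +3.1492
  t21: +2.8370
  t22: +0.1408
  t23: +19.3883
  t24: +20.2902
  t25: +1.7279
  t26: +0.5800
  t27: +2.0990
  t28: +2.8455
  t29: +2.0238
  t30: -2.3869
  t31: +2.3499
  t32: +3.9691
  t33: +7.2871
  t34: +3.6562
Σ = +213.0771 → |volume| = 213.08

Directed edges: 102 total, each appears once with its reverse present → watertight.

213.08 WATERTIGHT


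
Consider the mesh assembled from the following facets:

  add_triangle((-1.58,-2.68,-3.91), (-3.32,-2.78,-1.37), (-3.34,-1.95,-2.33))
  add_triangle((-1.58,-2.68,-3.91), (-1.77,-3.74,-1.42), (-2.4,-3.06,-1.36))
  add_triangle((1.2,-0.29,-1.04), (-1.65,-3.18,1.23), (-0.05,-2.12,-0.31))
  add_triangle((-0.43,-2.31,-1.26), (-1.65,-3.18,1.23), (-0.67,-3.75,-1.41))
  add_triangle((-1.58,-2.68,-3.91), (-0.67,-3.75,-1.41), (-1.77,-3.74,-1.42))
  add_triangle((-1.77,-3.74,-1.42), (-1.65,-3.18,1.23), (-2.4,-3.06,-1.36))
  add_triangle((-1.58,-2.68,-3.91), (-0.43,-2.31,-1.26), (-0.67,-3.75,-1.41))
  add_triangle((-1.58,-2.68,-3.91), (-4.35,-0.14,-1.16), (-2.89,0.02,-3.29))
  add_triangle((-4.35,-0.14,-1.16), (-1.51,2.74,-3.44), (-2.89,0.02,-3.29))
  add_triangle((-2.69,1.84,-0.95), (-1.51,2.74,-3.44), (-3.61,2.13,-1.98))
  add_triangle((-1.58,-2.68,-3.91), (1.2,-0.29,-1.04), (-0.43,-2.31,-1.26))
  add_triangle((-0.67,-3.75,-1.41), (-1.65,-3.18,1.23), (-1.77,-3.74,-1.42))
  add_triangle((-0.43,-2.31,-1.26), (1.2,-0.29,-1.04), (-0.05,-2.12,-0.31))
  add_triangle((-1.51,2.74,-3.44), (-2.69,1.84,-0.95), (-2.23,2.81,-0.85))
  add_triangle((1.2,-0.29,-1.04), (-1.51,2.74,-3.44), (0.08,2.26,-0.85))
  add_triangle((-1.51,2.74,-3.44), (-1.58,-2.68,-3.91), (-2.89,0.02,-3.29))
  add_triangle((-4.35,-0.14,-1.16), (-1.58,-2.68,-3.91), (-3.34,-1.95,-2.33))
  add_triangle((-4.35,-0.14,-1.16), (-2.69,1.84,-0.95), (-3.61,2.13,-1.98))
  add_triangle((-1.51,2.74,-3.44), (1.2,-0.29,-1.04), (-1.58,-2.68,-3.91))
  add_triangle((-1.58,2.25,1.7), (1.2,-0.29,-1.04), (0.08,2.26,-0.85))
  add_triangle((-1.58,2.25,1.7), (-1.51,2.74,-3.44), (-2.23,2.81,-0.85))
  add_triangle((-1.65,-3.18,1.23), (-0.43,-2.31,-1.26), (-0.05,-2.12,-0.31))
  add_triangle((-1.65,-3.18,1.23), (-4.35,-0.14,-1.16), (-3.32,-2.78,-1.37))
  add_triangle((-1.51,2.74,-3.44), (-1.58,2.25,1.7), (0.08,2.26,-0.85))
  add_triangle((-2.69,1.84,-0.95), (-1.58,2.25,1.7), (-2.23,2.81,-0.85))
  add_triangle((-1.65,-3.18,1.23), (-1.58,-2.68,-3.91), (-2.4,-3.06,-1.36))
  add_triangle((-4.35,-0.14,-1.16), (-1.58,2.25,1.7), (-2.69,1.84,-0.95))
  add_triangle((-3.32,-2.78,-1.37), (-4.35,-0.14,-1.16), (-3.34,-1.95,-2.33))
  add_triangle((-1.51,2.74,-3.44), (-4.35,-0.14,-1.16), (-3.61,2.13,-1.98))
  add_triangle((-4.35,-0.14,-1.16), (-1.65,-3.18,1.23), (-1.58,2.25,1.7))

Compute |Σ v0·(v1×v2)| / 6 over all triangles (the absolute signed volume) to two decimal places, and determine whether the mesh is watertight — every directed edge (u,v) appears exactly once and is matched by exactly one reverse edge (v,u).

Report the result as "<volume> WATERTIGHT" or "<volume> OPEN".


Per-triangle v0·(v1×v2)/6:
  t1: +2.2411
  t2: +1.6776
  t3: +0.1676
  t4: -0.2909
  t5: +1.9891
  t6: +1.4640
  t7: +0.2381
  t8: +5.0880
  t9: +4.8446
  t10: +0.9818
  t11: +1.5490
  t12: +1.6797
  t13: +0.5256
  t14: +1.6263
  t15: +1.7939
  t16: +5.0065
  t17: +1.9167
  t18: +1.0421
  t19: +5.4157
  t20: +0.4424
  t21: +0.9922
  t22: +0.7381
  t23: +4.3353
  t24: +3.0475
  t25: +1.3332
  t26: -1.8741
  t27: +3.3511
  t28: +2.1421
  t29: +2.8895
  t30: +7.5948
Σ = +63.9485 → |volume| = 63.95

Directed edges: 90 total; 6 unmatched, e.g. (-1.58,-2.68,-3.91)→(-3.32,-2.78,-1.37) → open.

63.95 OPEN


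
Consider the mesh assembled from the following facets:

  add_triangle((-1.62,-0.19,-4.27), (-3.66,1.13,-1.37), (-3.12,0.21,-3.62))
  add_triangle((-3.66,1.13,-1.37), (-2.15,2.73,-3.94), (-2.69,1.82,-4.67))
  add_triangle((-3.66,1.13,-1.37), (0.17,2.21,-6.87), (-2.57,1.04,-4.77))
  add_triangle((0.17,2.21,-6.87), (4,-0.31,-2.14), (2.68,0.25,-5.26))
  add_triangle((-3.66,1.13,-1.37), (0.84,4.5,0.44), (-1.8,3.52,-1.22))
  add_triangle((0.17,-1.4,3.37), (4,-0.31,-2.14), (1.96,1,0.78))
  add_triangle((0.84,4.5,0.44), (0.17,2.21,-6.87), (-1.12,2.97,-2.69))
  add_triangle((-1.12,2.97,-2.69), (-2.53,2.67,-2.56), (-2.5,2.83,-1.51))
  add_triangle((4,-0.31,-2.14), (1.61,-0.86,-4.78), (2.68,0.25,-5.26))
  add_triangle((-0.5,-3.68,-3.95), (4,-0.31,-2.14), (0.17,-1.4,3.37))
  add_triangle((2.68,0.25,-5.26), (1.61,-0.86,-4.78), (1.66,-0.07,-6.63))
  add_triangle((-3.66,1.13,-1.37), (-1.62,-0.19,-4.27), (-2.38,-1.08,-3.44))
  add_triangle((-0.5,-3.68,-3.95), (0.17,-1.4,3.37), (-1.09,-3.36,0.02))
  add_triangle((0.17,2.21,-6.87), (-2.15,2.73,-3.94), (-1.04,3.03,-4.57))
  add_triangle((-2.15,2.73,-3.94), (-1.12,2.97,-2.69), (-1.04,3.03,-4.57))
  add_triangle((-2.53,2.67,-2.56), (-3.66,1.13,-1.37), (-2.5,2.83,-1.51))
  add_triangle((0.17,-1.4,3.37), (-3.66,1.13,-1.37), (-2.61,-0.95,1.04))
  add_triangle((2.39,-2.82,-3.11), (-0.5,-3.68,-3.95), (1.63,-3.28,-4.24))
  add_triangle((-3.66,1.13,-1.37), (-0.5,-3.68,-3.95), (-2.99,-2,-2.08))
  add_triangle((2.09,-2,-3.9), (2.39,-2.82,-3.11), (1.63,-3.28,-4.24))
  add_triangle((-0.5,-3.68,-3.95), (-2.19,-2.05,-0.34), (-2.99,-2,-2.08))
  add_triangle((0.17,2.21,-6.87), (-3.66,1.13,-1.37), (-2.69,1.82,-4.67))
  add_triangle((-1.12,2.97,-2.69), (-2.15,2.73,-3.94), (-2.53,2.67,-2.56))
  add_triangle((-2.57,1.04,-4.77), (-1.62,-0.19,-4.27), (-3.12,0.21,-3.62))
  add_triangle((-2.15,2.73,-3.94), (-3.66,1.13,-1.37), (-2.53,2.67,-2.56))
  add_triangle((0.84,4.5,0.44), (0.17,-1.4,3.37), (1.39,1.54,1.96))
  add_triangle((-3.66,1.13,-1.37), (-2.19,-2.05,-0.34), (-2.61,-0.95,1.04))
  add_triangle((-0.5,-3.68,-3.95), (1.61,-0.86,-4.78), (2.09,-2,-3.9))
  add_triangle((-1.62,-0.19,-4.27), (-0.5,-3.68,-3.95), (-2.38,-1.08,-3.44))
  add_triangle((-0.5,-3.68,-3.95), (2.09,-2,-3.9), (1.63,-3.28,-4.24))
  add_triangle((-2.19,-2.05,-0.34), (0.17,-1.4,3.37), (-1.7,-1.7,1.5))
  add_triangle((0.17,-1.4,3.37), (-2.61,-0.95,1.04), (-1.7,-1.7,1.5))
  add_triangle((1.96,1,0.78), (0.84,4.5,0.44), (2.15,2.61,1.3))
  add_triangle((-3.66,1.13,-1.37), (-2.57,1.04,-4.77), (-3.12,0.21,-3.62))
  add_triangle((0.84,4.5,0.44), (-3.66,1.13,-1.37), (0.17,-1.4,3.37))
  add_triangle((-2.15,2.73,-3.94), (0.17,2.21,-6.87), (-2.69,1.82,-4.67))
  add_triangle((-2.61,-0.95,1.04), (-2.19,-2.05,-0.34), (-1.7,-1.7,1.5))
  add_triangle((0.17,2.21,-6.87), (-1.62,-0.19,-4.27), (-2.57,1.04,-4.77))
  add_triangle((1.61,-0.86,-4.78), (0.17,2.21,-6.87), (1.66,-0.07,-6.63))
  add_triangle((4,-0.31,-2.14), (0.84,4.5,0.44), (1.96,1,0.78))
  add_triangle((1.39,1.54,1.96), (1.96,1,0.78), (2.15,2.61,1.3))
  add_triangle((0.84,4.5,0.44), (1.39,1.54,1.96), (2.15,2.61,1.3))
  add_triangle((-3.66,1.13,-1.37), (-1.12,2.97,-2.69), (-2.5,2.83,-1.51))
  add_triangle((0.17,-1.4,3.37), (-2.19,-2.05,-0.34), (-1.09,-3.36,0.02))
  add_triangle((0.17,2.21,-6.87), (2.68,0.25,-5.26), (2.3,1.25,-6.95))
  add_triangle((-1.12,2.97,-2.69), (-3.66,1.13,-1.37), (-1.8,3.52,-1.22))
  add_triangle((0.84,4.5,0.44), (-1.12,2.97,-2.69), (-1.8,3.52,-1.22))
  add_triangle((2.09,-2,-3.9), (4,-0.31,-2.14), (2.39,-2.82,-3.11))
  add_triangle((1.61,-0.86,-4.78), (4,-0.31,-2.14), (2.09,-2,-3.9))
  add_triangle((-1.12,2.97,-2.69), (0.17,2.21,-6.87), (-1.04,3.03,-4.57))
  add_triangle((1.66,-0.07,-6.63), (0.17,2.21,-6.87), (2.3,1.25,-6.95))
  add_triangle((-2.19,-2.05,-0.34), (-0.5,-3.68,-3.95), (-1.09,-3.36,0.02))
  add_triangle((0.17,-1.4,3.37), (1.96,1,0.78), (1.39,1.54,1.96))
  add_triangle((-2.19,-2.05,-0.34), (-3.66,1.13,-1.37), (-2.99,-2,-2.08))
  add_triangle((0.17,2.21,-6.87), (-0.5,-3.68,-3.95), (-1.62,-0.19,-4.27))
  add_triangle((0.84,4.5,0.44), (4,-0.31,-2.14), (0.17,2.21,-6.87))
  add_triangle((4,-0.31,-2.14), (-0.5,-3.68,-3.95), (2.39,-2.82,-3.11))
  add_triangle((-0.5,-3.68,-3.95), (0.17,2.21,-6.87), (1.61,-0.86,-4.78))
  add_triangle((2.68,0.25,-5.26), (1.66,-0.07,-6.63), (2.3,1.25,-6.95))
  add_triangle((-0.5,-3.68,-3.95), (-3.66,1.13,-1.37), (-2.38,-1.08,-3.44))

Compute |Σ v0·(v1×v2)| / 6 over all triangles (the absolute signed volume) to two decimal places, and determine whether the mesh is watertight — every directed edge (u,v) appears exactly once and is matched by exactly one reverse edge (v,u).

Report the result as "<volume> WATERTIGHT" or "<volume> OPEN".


177.11 WATERTIGHT

Per-triangle v0·(v1×v2)/6:
  t1: -0.6511
  t2: +2.7245
  t3: +4.2128
  t4: +3.6024
  t5: +1.8129
  t6: +4.3484
  t7: +8.3566
  t8: +0.8946
  t9: +3.0711
  t10: +12.4796
  t11: +1.3588
  t12: +2.9826
  t13: +2.6944
  t14: +2.0832
  t15: +1.0871
  t16: +1.3634
  t17: +1.8834
  t18: +1.1177
  t19: +4.4623
  t20: +1.0313
  t21: +3.0234
  t22: -0.8705
  t23: +1.0277
  t24: +1.3558
  t25: +1.5795
  t26: +2.3145
  t27: +2.8403
  t28: +3.7299
  t29: +3.3394
  t30: +1.1900
  t31: +0.8712
  t32: +1.0938
  t33: +0.5388
  t34: +2.1185
  t35: +9.7023
  t36: +3.8806
  t37: +1.0187
  t38: +3.8355
  t39: +0.3444
  t40: +4.8822
  t41: +0.5747
  t42: +1.3926
  t43: -1.9317
  t44: +2.7477
  t45: -0.6358
  t46: +3.2316
  t47: +3.5280
  t48: +2.6423
  t49: +3.4382
  t50: +0.6595
  t51: +3.6789
  t52: +3.5288
  t53: +1.5795
  t54: +2.4532
  t55: +8.7118
  t56: +21.9496
  t57: -2.8679
  t58: +10.0968
  t59: +1.8042
  t60: +1.7967
Σ = +177.1105 → |volume| = 177.11

Directed edges: 180 total, each appears once with its reverse present → watertight.
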